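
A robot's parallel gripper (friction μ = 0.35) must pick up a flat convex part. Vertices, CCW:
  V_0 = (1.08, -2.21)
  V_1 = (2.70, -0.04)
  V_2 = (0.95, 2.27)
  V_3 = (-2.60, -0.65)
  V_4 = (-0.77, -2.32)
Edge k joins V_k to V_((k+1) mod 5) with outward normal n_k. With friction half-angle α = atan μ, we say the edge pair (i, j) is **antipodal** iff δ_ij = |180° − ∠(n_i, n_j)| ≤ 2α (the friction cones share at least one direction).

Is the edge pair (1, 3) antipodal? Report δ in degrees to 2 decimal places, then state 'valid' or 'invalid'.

δ = 10.47°, valid

α = atan 0.35 = 19.29°;  2α = 38.58°
edge 1: e_1 = (-1.75, +2.31);  n_1 = (+0.7971, +0.6039)
edge 3: e_3 = (+1.83, -1.67);  n_3 = (-0.6741, -0.7387)
∠(n_1, n_3) = 169.53°
δ = |180° − 169.53°| = 10.47°
10.47° ≤ 2α = 38.58°  →  valid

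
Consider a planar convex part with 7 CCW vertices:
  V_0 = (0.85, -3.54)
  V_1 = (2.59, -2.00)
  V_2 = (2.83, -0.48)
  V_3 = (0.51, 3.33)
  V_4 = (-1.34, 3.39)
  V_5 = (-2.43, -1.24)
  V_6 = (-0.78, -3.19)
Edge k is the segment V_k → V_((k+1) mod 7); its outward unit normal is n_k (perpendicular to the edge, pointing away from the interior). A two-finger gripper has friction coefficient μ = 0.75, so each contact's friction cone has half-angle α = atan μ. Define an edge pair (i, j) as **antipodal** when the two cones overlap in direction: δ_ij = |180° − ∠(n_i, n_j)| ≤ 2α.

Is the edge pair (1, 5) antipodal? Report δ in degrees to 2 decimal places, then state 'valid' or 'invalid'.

α = atan 0.75 = 36.87°;  2α = 73.74°
edge 1: e_1 = (+0.24, +1.52);  n_1 = (+0.9878, -0.1560)
edge 5: e_5 = (+1.65, -1.95);  n_5 = (-0.7634, -0.6459)
∠(n_1, n_5) = 130.79°
δ = |180° − 130.79°| = 49.21°
49.21° ≤ 2α = 73.74°  →  valid

δ = 49.21°, valid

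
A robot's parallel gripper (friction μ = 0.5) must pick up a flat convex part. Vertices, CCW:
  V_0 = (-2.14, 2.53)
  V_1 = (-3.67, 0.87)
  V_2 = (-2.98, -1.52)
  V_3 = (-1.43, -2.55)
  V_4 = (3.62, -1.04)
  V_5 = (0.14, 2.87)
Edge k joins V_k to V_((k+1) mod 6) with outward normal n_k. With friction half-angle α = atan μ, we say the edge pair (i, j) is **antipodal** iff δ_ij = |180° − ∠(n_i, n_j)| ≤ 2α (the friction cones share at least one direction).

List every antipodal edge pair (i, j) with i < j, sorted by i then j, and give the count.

count = 5; pairs: (0,3), (1,4), (2,4), (2,5), (3,5)

α = atan 0.5 = 26.57°;  2α = 53.13°
n_0 = (-0.7353, +0.6777)
n_1 = (-0.9608, -0.2774)
n_2 = (-0.5535, -0.8329)
n_3 = (+0.2865, -0.9581)
n_4 = (+0.7470, +0.6648)
n_5 = (-0.1475, +0.9891)
  (0,1): δ = 121.23°  ·
  (0,2): δ = 80.94°  ·
  (0,3): δ = 30.69°  ✓
  (0,4): δ = 84.34°  ·
  (0,5): δ = 141.15°  ·
  (1,2): δ = 139.71°  ·
  (1,3): δ = 89.46°  ·
  (1,4): δ = 25.57°  ✓
  (1,5): δ = 82.38°  ·
  (2,3): δ = 129.75°  ·
  (2,4): δ = 14.73°  ✓
  (2,5): δ = 42.09°  ✓
  (3,4): δ = 64.98°  ·
  (3,5): δ = 8.17°  ✓
  (4,5): δ = 123.19°  ·
antipodal pairs: 5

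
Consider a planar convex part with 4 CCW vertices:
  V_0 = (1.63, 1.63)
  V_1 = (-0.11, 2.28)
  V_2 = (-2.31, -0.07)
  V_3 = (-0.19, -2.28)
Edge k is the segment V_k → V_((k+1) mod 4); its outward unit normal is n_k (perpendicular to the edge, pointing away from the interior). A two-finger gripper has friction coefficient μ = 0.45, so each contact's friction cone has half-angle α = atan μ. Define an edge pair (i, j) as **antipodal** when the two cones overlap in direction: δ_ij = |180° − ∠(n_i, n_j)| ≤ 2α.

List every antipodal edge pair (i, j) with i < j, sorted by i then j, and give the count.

α = atan 0.45 = 24.23°;  2α = 48.46°
n_0 = (+0.3499, +0.9368)
n_1 = (-0.7300, +0.6834)
n_2 = (-0.7216, -0.6923)
n_3 = (+0.9066, -0.4220)
  (0,1): δ = 112.63°  ·
  (0,2): δ = 25.71°  ✓
  (0,3): δ = 85.52°  ·
  (1,2): δ = 93.08°  ·
  (1,3): δ = 18.15°  ✓
  (2,3): δ = 68.77°  ·
antipodal pairs: 2

count = 2; pairs: (0,2), (1,3)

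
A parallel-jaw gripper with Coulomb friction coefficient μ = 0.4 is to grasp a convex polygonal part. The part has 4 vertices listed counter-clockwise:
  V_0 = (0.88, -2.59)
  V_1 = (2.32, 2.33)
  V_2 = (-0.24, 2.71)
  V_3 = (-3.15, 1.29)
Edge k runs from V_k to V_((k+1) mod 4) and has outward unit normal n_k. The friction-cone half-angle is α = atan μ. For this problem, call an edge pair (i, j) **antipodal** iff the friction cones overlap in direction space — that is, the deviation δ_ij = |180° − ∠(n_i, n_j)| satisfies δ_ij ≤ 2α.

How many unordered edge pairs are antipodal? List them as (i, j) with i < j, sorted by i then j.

count = 1; pairs: (1,3)

α = atan 0.4 = 21.80°;  2α = 43.60°
n_0 = (+0.9597, -0.2809)
n_1 = (+0.1468, +0.9892)
n_2 = (-0.4385, +0.8987)
n_3 = (-0.6936, -0.7204)
  (0,1): δ = 82.13°  ·
  (0,2): δ = 47.68°  ·
  (0,3): δ = 62.40°  ·
  (1,2): δ = 145.55°  ·
  (1,3): δ = 35.47°  ✓
  (2,3): δ = 69.92°  ·
antipodal pairs: 1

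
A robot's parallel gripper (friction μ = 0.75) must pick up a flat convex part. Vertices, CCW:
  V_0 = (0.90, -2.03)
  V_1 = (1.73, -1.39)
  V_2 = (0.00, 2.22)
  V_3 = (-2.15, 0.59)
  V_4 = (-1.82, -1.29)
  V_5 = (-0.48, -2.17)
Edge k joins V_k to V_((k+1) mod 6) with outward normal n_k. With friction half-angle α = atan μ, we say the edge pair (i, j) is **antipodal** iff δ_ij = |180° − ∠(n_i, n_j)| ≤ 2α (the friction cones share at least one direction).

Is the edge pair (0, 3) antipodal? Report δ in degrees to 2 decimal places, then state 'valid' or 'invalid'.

δ = 62.32°, valid

α = atan 0.75 = 36.87°;  2α = 73.74°
edge 0: e_0 = (+0.83, +0.64);  n_0 = (+0.6106, -0.7919)
edge 3: e_3 = (+0.33, -1.88);  n_3 = (-0.9849, -0.1729)
∠(n_0, n_3) = 117.68°
δ = |180° − 117.68°| = 62.32°
62.32° ≤ 2α = 73.74°  →  valid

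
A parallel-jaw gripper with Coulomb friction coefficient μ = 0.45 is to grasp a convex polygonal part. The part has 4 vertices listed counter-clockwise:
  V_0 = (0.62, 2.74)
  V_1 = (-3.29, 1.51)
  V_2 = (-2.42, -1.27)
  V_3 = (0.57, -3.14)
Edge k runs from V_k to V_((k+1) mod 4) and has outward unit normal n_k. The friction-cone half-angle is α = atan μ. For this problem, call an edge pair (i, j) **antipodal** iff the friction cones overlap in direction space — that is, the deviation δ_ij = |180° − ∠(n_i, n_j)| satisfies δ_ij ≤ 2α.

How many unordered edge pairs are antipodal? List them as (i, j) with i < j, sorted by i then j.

count = 1; pairs: (1,3)

α = atan 0.45 = 24.23°;  2α = 48.46°
n_0 = (-0.3001, +0.9539)
n_1 = (-0.9544, -0.2987)
n_2 = (-0.5303, -0.8478)
n_3 = (+1.0000, -0.0085)
  (0,1): δ = 90.08°  ·
  (0,2): δ = 49.49°  ·
  (0,3): δ = 72.05°  ·
  (1,2): δ = 139.40°  ·
  (1,3): δ = 17.86°  ✓
  (2,3): δ = 58.46°  ·
antipodal pairs: 1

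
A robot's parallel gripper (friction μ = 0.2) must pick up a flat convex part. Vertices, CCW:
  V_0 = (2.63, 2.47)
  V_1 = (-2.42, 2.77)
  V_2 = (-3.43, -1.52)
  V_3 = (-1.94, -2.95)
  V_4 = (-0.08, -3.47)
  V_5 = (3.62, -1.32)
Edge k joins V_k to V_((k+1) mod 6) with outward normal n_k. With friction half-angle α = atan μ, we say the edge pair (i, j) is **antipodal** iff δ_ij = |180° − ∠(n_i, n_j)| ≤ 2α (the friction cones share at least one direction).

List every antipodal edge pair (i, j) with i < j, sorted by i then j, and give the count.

α = atan 0.2 = 11.31°;  2α = 22.62°
n_0 = (+0.0593, +0.9982)
n_1 = (-0.9734, +0.2292)
n_2 = (-0.6924, -0.7215)
n_3 = (-0.2692, -0.9631)
n_4 = (+0.5024, -0.8646)
n_5 = (+0.9675, +0.2527)
  (0,1): δ = 99.85°  ·
  (0,2): δ = 40.42°  ·
  (0,3): δ = 12.22°  ✓
  (0,4): δ = 33.56°  ·
  (0,5): δ = 108.04°  ·
  (1,2): δ = 120.57°  ·
  (1,3): δ = 92.37°  ·
  (1,4): δ = 46.59°  ·
  (1,5): δ = 27.89°  ·
  (2,3): δ = 151.80°  ·
  (2,4): δ = 106.02°  ·
  (2,5): δ = 31.54°  ·
  (3,4): δ = 134.22°  ·
  (3,5): δ = 59.74°  ·
  (4,5): δ = 105.52°  ·
antipodal pairs: 1

count = 1; pairs: (0,3)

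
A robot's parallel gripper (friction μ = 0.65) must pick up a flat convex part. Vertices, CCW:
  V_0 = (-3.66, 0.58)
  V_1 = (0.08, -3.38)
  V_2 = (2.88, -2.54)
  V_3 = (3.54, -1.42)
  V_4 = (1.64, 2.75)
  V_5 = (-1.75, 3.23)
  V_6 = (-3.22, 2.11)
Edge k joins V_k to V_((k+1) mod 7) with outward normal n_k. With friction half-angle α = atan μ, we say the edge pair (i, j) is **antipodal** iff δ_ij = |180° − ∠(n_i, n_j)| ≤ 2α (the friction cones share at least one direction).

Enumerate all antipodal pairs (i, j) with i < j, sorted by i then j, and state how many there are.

α = atan 0.65 = 33.02°;  2α = 66.05°
n_0 = (-0.7270, -0.6866)
n_1 = (+0.2873, -0.9578)
n_2 = (+0.8615, -0.5077)
n_3 = (+0.9100, +0.4146)
n_4 = (+0.1402, +0.9901)
n_5 = (-0.6060, +0.7954)
n_6 = (-0.9610, +0.2764)
  (0,1): δ = 116.66°  ·
  (0,2): δ = 73.87°  ·
  (0,3): δ = 18.87°  ✓
  (0,4): δ = 38.58°  ✓
  (0,5): δ = 83.94°  ·
  (0,6): δ = 120.59°  ·
  (1,2): δ = 137.21°  ·
  (1,3): δ = 82.20°  ·
  (1,4): δ = 24.76°  ✓
  (1,5): δ = 20.60°  ✓
  (1,6): δ = 57.26°  ✓
  (2,3): δ = 124.99°  ·
  (2,4): δ = 67.55°  ·
  (2,5): δ = 22.19°  ✓
  (2,6): δ = 14.47°  ✓
  (3,4): δ = 122.55°  ·
  (3,5): δ = 77.19°  ·
  (3,6): δ = 40.54°  ✓
  (4,5): δ = 134.64°  ·
  (4,6): δ = 97.99°  ·
  (5,6): δ = 143.35°  ·
antipodal pairs: 8

count = 8; pairs: (0,3), (0,4), (1,4), (1,5), (1,6), (2,5), (2,6), (3,6)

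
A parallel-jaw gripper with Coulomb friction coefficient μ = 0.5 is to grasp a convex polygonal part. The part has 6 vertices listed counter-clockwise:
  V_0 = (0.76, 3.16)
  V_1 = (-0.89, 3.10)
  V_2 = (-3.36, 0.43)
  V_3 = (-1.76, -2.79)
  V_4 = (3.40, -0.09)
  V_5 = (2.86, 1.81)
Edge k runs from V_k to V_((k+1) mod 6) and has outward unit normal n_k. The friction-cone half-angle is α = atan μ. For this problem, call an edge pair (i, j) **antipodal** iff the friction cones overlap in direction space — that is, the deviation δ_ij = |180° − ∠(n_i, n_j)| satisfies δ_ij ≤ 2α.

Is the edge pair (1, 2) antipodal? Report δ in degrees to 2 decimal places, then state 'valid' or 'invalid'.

δ = 110.81°, invalid

α = atan 0.5 = 26.57°;  2α = 53.13°
edge 1: e_1 = (-2.47, -2.67);  n_1 = (-0.7341, +0.6791)
edge 2: e_2 = (+1.60, -3.22);  n_2 = (-0.8955, -0.4450)
∠(n_1, n_2) = 69.19°
δ = |180° − 69.19°| = 110.81°
110.81° > 2α = 53.13°  →  invalid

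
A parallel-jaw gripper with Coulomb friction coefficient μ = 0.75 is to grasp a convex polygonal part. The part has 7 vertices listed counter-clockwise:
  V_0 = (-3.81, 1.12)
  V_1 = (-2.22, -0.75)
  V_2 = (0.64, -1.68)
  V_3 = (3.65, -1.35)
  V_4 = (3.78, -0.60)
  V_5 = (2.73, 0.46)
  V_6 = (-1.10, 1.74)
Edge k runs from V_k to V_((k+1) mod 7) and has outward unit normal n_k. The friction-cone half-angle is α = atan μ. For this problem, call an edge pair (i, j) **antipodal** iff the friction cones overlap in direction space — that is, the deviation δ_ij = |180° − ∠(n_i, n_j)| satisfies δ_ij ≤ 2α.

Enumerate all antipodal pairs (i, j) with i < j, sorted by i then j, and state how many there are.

count = 11; pairs: (0,3), (0,4), (0,5), (0,6), (1,4), (1,5), (1,6), (2,4), (2,5), (2,6), (3,6)

α = atan 0.75 = 36.87°;  2α = 73.74°
n_0 = (-0.7618, -0.6478)
n_1 = (-0.3092, -0.9510)
n_2 = (+0.1090, -0.9940)
n_3 = (+0.9853, -0.1708)
n_4 = (+0.7105, +0.7037)
n_5 = (+0.3170, +0.9484)
n_6 = (-0.2230, +0.9748)
  (0,1): δ = 148.39°  ·
  (0,2): δ = 124.12°  ·
  (0,3): δ = 50.21°  ✓
  (0,4): δ = 4.36°  ✓
  (0,5): δ = 31.15°  ✓
  (0,6): δ = 62.51°  ✓
  (1,2): δ = 155.73°  ·
  (1,3): δ = 81.82°  ·
  (1,4): δ = 27.26°  ✓
  (1,5): δ = 0.47°  ✓
  (1,6): δ = 30.90°  ✓
  (2,3): δ = 106.09°  ·
  (2,4): δ = 51.53°  ✓
  (2,5): δ = 24.74°  ✓
  (2,6): δ = 6.63°  ✓
  (3,4): δ = 125.44°  ·
  (3,5): δ = 98.65°  ·
  (3,6): δ = 67.28°  ✓
  (4,5): δ = 153.21°  ·
  (4,6): δ = 121.84°  ·
  (5,6): δ = 148.63°  ·
antipodal pairs: 11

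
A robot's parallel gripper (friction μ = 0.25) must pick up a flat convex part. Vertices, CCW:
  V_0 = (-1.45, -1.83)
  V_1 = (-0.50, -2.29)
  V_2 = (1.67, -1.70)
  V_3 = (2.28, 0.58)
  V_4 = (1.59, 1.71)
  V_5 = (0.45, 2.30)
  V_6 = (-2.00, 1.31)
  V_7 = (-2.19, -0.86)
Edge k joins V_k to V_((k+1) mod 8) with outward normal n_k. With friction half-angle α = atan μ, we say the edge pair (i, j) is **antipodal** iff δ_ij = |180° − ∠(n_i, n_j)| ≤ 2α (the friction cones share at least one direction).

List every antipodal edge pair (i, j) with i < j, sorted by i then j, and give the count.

α = atan 0.25 = 14.04°;  2α = 28.07°
n_0 = (-0.4358, -0.9000)
n_1 = (+0.2624, -0.9650)
n_2 = (+0.9660, -0.2585)
n_3 = (+0.8535, +0.5211)
n_4 = (+0.4596, +0.8881)
n_5 = (-0.3747, +0.9272)
n_6 = (-0.9962, +0.0872)
n_7 = (-0.7951, -0.6065)
  (0,1): δ = 138.95°  ·
  (0,2): δ = 79.14°  ·
  (0,3): δ = 32.75°  ·
  (0,4): δ = 1.53°  ✓
  (0,5): δ = 47.84°  ·
  (0,6): δ = 110.83°  ·
  (0,7): δ = 153.18°  ·
  (1,2): δ = 120.19°  ·
  (1,3): δ = 73.80°  ·
  (1,4): δ = 42.57°  ·
  (1,5): δ = 6.79°  ✓
  (1,6): δ = 69.79°  ·
  (1,7): δ = 112.13°  ·
  (2,3): δ = 133.61°  ·
  (2,4): δ = 102.39°  ·
  (2,5): δ = 53.02°  ·
  (2,6): δ = 9.97°  ✓
  (2,7): δ = 52.32°  ·
  (3,4): δ = 148.77°  ·
  (3,5): δ = 99.41°  ·
  (3,6): δ = 36.41°  ·
  (3,7): δ = 5.93°  ✓
  (4,5): δ = 130.63°  ·
  (4,6): δ = 67.64°  ·
  (4,7): δ = 25.30°  ✓
  (5,6): δ = 117.01°  ·
  (5,7): δ = 74.66°  ·
  (6,7): δ = 137.66°  ·
antipodal pairs: 5

count = 5; pairs: (0,4), (1,5), (2,6), (3,7), (4,7)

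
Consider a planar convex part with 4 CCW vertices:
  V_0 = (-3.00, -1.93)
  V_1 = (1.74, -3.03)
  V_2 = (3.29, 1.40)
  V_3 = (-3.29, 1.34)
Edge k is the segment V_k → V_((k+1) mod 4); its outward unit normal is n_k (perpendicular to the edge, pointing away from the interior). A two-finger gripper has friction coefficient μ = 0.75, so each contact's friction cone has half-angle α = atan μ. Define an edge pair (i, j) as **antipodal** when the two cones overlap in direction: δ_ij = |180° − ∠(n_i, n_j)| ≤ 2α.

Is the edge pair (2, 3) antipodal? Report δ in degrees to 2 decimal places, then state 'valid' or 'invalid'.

δ = 85.45°, invalid

α = atan 0.75 = 36.87°;  2α = 73.74°
edge 2: e_2 = (-6.58, -0.06);  n_2 = (-0.0091, +1.0000)
edge 3: e_3 = (+0.29, -3.27);  n_3 = (-0.9961, -0.0883)
∠(n_2, n_3) = 94.55°
δ = |180° − 94.55°| = 85.45°
85.45° > 2α = 73.74°  →  invalid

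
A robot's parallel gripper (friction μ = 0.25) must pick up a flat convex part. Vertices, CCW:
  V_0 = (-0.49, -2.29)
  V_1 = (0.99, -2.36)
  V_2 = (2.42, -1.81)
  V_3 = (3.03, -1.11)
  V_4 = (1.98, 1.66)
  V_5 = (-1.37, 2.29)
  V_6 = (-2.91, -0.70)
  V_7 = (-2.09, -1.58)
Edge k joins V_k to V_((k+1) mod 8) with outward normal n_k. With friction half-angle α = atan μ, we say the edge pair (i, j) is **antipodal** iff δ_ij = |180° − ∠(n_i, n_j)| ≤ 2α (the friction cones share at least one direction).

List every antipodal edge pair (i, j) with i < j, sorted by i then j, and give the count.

count = 4; pairs: (0,4), (2,5), (3,6), (4,7)

α = atan 0.25 = 14.04°;  2α = 28.07°
n_0 = (-0.0472, -0.9989)
n_1 = (+0.3590, -0.9333)
n_2 = (+0.7539, -0.6570)
n_3 = (+0.9351, +0.3545)
n_4 = (+0.1848, +0.9828)
n_5 = (-0.8890, +0.4579)
n_6 = (-0.7316, -0.6817)
n_7 = (-0.4056, -0.9140)
  (0,1): δ = 156.25°  ·
  (0,2): δ = 128.36°  ·
  (0,3): δ = 66.53°  ·
  (0,4): δ = 7.94°  ✓
  (0,5): δ = 65.46°  ·
  (0,6): δ = 135.69°  ·
  (0,7): δ = 158.78°  ·
  (1,2): δ = 152.11°  ·
  (1,3): δ = 90.28°  ·
  (1,4): δ = 31.69°  ·
  (1,5): δ = 41.71°  ·
  (1,6): δ = 111.94°  ·
  (1,7): δ = 135.03°  ·
  (2,3): δ = 118.17°  ·
  (2,4): δ = 59.58°  ·
  (2,5): δ = 13.82°  ✓
  (2,6): δ = 84.05°  ·
  (2,7): δ = 107.14°  ·
  (3,4): δ = 121.41°  ·
  (3,5): δ = 48.01°  ·
  (3,6): δ = 22.22°  ✓
  (3,7): δ = 45.31°  ·
  (4,5): δ = 106.60°  ·
  (4,6): δ = 36.37°  ·
  (4,7): δ = 13.28°  ✓
  (5,6): δ = 109.77°  ·
  (5,7): δ = 86.68°  ·
  (6,7): δ = 156.91°  ·
antipodal pairs: 4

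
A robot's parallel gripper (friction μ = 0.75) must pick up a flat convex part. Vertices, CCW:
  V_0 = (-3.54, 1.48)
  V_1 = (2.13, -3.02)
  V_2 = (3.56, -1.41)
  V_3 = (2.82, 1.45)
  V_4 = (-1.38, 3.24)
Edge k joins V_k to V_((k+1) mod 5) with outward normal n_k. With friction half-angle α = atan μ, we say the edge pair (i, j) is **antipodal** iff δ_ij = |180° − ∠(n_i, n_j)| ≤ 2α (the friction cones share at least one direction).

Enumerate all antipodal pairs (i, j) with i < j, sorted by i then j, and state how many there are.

α = atan 0.75 = 36.87°;  2α = 73.74°
n_0 = (-0.6217, -0.7833)
n_1 = (+0.7477, -0.6641)
n_2 = (+0.9681, +0.2505)
n_3 = (+0.3921, +0.9199)
n_4 = (-0.6317, +0.7752)
  (0,1): δ = 93.17°  ·
  (0,2): δ = 37.06°  ✓
  (0,3): δ = 15.35°  ✓
  (0,4): δ = 77.61°  ·
  (1,2): δ = 123.88°  ·
  (1,3): δ = 71.47°  ✓
  (1,4): δ = 9.21°  ✓
  (2,3): δ = 127.59°  ·
  (2,4): δ = 65.33°  ✓
  (3,4): δ = 117.74°  ·
antipodal pairs: 5

count = 5; pairs: (0,2), (0,3), (1,3), (1,4), (2,4)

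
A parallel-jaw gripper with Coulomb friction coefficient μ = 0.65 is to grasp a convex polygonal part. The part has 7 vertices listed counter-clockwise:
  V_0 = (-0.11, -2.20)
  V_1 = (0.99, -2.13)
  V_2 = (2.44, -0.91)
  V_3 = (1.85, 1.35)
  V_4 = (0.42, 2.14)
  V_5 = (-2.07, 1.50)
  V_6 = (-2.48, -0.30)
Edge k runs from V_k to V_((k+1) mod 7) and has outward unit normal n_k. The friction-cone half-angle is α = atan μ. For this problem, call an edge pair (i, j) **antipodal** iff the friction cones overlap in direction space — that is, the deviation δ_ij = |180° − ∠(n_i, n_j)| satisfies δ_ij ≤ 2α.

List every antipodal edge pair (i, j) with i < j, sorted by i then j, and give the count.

α = atan 0.65 = 33.02°;  2α = 66.05°
n_0 = (+0.0635, -0.9980)
n_1 = (+0.6438, -0.7652)
n_2 = (+0.9676, +0.2526)
n_3 = (+0.4836, +0.8753)
n_4 = (-0.2489, +0.9685)
n_5 = (-0.9750, +0.2221)
n_6 = (-0.6255, -0.7802)
  (0,1): δ = 143.56°  ·
  (0,2): δ = 79.01°  ·
  (0,3): δ = 32.56°  ✓
  (0,4): δ = 10.77°  ✓
  (0,5): δ = 73.53°  ·
  (0,6): δ = 137.64°  ·
  (1,2): δ = 115.45°  ·
  (1,3): δ = 68.99°  ·
  (1,4): δ = 25.66°  ✓
  (1,5): δ = 37.09°  ✓
  (1,6): δ = 101.20°  ·
  (2,3): δ = 133.55°  ·
  (2,4): δ = 90.22°  ·
  (2,5): δ = 27.46°  ✓
  (2,6): δ = 36.65°  ✓
  (3,4): δ = 136.67°  ·
  (3,5): δ = 73.91°  ·
  (3,6): δ = 9.80°  ✓
  (4,5): δ = 117.25°  ·
  (4,6): δ = 53.13°  ✓
  (5,6): δ = 115.89°  ·
antipodal pairs: 8

count = 8; pairs: (0,3), (0,4), (1,4), (1,5), (2,5), (2,6), (3,6), (4,6)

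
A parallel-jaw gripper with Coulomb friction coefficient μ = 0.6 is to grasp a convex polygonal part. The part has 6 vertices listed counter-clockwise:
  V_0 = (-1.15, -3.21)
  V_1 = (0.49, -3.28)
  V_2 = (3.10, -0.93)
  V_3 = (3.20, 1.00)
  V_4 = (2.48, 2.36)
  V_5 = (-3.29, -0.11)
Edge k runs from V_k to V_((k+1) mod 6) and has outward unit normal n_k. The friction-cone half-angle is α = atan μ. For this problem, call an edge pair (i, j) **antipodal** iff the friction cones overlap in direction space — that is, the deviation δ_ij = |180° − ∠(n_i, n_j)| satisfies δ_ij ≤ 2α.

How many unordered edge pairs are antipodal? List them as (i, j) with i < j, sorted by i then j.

α = atan 0.6 = 30.96°;  2α = 61.93°
n_0 = (-0.0426, -0.9991)
n_1 = (+0.6691, -0.7432)
n_2 = (+0.9987, -0.0517)
n_3 = (+0.8838, +0.4679)
n_4 = (-0.3935, +0.9193)
n_5 = (-0.8230, -0.5681)
  (0,1): δ = 135.56°  ·
  (0,2): δ = 90.52°  ·
  (0,3): δ = 59.66°  ✓
  (0,4): δ = 25.62°  ✓
  (0,5): δ = 127.06°  ·
  (1,2): δ = 134.97°  ·
  (1,3): δ = 104.10°  ·
  (1,4): δ = 18.82°  ✓
  (1,5): δ = 82.62°  ·
  (2,3): δ = 149.14°  ·
  (2,4): δ = 63.86°  ·
  (2,5): δ = 37.58°  ✓
  (3,4): δ = 94.72°  ·
  (3,5): δ = 6.72°  ✓
  (4,5): δ = 78.56°  ·
antipodal pairs: 5

count = 5; pairs: (0,3), (0,4), (1,4), (2,5), (3,5)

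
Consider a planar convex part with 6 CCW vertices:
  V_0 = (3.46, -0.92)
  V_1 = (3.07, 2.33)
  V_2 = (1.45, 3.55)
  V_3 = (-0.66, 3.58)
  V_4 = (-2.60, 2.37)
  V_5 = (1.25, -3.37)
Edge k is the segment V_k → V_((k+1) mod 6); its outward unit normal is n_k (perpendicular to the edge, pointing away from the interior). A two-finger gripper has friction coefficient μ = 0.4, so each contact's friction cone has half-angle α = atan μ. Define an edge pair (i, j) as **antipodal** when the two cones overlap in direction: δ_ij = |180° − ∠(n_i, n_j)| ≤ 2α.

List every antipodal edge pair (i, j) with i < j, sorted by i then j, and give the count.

α = atan 0.4 = 21.80°;  2α = 43.60°
n_0 = (+0.9929, +0.1191)
n_1 = (+0.6016, +0.7988)
n_2 = (+0.0142, +0.9999)
n_3 = (-0.5292, +0.8485)
n_4 = (-0.8305, -0.5570)
n_5 = (+0.7425, -0.6698)
  (0,1): δ = 133.83°  ·
  (0,2): δ = 97.66°  ·
  (0,3): δ = 64.89°  ·
  (0,4): δ = 27.01°  ✓
  (0,5): δ = 131.11°  ·
  (1,2): δ = 143.83°  ·
  (1,3): δ = 111.06°  ·
  (1,4): δ = 19.17°  ✓
  (1,5): δ = 84.93°  ·
  (2,3): δ = 147.23°  ·
  (2,4): δ = 55.33°  ·
  (2,5): δ = 48.76°  ·
  (3,4): δ = 88.10°  ·
  (3,5): δ = 16.00°  ✓
  (4,5): δ = 75.90°  ·
antipodal pairs: 3

count = 3; pairs: (0,4), (1,4), (3,5)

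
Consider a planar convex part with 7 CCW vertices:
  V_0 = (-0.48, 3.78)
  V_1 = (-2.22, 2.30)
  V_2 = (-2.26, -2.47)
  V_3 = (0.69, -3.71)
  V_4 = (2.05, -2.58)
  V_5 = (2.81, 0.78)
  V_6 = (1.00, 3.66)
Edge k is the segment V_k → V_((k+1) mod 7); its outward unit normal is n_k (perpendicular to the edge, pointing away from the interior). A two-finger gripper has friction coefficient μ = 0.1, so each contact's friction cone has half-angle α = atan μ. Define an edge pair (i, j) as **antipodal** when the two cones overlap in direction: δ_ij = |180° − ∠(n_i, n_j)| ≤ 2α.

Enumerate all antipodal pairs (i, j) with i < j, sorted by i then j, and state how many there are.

α = atan 0.1 = 5.71°;  2α = 11.42°
n_0 = (-0.6479, +0.7617)
n_1 = (-1.0000, +0.0084)
n_2 = (-0.3875, -0.9219)
n_3 = (+0.6391, -0.7691)
n_4 = (+0.9754, -0.2206)
n_5 = (+0.8467, +0.5321)
n_6 = (+0.0808, +0.9967)
  (0,1): δ = 130.86°  ·
  (0,2): δ = 63.18°  ·
  (0,3): δ = 0.66°  ✓
  (0,4): δ = 36.87°  ·
  (0,5): δ = 81.76°  ·
  (0,6): δ = 134.98°  ·
  (1,2): δ = 112.32°  ·
  (1,3): δ = 49.80°  ·
  (1,4): δ = 12.26°  ·
  (1,5): δ = 32.63°  ·
  (1,6): δ = 85.84°  ·
  (2,3): δ = 117.48°  ·
  (2,4): δ = 79.95°  ·
  (2,5): δ = 35.05°  ·
  (2,6): δ = 18.16°  ·
  (3,4): δ = 142.47°  ·
  (3,5): δ = 97.57°  ·
  (3,6): δ = 44.36°  ·
  (4,5): δ = 135.11°  ·
  (4,6): δ = 81.89°  ·
  (5,6): δ = 126.78°  ·
antipodal pairs: 1

count = 1; pairs: (0,3)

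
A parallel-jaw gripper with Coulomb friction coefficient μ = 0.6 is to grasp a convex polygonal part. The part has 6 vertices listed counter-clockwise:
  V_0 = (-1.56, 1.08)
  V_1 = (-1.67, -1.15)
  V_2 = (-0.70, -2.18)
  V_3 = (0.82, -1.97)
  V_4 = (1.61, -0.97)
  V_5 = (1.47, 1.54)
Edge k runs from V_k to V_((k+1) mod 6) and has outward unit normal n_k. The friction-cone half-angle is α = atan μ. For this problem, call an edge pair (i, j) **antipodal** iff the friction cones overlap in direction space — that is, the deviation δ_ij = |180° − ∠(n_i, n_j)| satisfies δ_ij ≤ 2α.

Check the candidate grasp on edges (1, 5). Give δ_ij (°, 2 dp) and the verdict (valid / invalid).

α = atan 0.6 = 30.96°;  2α = 61.93°
edge 1: e_1 = (+0.97, -1.03);  n_1 = (-0.7280, -0.6856)
edge 5: e_5 = (-3.03, -0.46);  n_5 = (-0.1501, +0.9887)
∠(n_1, n_5) = 124.65°
δ = |180° − 124.65°| = 55.35°
55.35° ≤ 2α = 61.93°  →  valid

δ = 55.35°, valid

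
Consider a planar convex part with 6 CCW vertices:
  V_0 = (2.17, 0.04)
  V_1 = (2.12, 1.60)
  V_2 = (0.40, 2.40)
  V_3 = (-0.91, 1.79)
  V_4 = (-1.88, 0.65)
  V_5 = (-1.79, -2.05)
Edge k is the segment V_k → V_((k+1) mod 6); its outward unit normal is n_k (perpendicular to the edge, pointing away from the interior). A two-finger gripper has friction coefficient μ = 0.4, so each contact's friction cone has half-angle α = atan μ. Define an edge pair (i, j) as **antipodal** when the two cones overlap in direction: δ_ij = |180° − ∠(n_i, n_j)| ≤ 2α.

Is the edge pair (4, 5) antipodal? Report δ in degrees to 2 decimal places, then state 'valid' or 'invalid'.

δ = 64.09°, invalid

α = atan 0.4 = 21.80°;  2α = 43.60°
edge 4: e_4 = (+0.09, -2.70);  n_4 = (-0.9994, -0.0333)
edge 5: e_5 = (+3.96, +2.09);  n_5 = (+0.4668, -0.8844)
∠(n_4, n_5) = 115.91°
δ = |180° − 115.91°| = 64.09°
64.09° > 2α = 43.60°  →  invalid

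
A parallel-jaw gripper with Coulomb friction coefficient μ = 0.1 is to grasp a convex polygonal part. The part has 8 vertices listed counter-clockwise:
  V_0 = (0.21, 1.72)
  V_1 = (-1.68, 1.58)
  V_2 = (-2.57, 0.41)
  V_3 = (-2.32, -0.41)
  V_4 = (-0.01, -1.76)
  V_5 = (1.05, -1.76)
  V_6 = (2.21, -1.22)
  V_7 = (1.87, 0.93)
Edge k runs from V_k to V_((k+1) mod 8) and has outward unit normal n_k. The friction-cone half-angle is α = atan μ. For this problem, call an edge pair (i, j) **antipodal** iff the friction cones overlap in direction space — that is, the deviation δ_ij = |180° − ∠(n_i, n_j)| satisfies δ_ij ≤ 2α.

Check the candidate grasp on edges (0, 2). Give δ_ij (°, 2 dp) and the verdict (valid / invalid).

δ = 77.28°, invalid

α = atan 0.1 = 5.71°;  2α = 11.42°
edge 0: e_0 = (-1.89, -0.14);  n_0 = (-0.0739, +0.9973)
edge 2: e_2 = (+0.25, -0.82);  n_2 = (-0.9565, -0.2916)
∠(n_0, n_2) = 102.72°
δ = |180° − 102.72°| = 77.28°
77.28° > 2α = 11.42°  →  invalid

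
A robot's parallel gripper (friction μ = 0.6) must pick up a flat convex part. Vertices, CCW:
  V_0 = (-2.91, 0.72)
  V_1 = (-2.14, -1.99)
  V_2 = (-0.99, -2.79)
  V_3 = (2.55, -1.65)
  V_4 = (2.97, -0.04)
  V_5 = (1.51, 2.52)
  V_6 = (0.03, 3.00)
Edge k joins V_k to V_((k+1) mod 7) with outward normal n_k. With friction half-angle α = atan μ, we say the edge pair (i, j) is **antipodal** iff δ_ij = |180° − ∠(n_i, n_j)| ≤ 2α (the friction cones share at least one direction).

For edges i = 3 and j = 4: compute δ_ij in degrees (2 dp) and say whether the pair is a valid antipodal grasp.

δ = 135.68°, invalid

α = atan 0.6 = 30.96°;  2α = 61.93°
edge 3: e_3 = (+0.42, +1.61);  n_3 = (+0.9676, -0.2524)
edge 4: e_4 = (-1.46, +2.56);  n_4 = (+0.8687, +0.4954)
∠(n_3, n_4) = 44.32°
δ = |180° − 44.32°| = 135.68°
135.68° > 2α = 61.93°  →  invalid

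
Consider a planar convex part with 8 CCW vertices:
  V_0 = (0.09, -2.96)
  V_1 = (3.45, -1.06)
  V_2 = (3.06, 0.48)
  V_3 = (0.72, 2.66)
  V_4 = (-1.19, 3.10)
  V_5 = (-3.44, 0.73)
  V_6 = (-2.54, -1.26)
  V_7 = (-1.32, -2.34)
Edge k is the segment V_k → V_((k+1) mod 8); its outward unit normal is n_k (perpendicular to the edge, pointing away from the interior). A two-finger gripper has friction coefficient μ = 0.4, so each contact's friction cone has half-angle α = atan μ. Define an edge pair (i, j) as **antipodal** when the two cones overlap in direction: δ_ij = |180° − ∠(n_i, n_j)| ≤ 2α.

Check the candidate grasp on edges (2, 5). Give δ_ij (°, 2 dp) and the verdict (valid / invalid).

δ = 22.69°, valid

α = atan 0.4 = 21.80°;  2α = 43.60°
edge 2: e_2 = (-2.34, +2.18);  n_2 = (+0.6816, +0.7317)
edge 5: e_5 = (+0.90, -1.99);  n_5 = (-0.9111, -0.4121)
∠(n_2, n_5) = 157.31°
δ = |180° − 157.31°| = 22.69°
22.69° ≤ 2α = 43.60°  →  valid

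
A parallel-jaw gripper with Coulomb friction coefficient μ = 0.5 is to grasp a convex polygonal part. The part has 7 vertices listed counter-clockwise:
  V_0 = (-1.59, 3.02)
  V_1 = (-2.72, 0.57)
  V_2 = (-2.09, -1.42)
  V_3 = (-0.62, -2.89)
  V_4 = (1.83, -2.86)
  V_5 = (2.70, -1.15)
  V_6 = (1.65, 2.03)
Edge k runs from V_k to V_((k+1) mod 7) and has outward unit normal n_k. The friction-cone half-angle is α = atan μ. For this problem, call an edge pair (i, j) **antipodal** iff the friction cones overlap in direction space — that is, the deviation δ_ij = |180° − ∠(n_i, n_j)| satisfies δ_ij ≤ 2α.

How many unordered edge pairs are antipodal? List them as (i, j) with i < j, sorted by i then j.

count = 7; pairs: (0,4), (0,5), (1,4), (1,5), (2,5), (2,6), (3,6)

α = atan 0.5 = 26.57°;  2α = 53.13°
n_0 = (-0.9081, +0.4188)
n_1 = (-0.9534, -0.3018)
n_2 = (-0.7071, -0.7071)
n_3 = (+0.0122, -0.9999)
n_4 = (+0.8913, -0.4535)
n_5 = (+0.9496, +0.3135)
n_6 = (+0.2922, +0.9564)
  (0,1): δ = 137.67°  ·
  (0,2): δ = 110.24°  ·
  (0,3): δ = 64.54°  ·
  (0,4): δ = 2.21°  ✓
  (0,5): δ = 43.03°  ✓
  (0,6): δ = 97.77°  ·
  (1,2): δ = 152.57°  ·
  (1,3): δ = 106.87°  ·
  (1,4): δ = 44.53°  ✓
  (1,5): δ = 0.71°  ✓
  (1,6): δ = 55.44°  ·
  (2,3): δ = 134.30°  ·
  (2,4): δ = 71.97°  ·
  (2,5): δ = 26.73°  ✓
  (2,6): δ = 28.01°  ✓
  (3,4): δ = 117.67°  ·
  (3,5): δ = 72.43°  ·
  (3,6): δ = 17.69°  ✓
  (4,5): δ = 134.76°  ·
  (4,6): δ = 80.03°  ·
  (5,6): δ = 125.26°  ·
antipodal pairs: 7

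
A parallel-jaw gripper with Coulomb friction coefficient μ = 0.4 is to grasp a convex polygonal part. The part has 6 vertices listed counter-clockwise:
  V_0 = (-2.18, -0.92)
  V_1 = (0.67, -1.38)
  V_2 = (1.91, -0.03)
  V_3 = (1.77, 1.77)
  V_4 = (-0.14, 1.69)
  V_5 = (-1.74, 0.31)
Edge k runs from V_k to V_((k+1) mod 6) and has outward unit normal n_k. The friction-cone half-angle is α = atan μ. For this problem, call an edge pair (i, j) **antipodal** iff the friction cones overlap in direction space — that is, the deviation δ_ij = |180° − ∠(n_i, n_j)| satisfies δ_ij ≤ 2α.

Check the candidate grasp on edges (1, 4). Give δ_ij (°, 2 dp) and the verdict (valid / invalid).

δ = 6.65°, valid

α = atan 0.4 = 21.80°;  2α = 43.60°
edge 1: e_1 = (+1.24, +1.35);  n_1 = (+0.7365, -0.6765)
edge 4: e_4 = (-1.60, -1.38);  n_4 = (-0.6531, +0.7572)
∠(n_1, n_4) = 173.35°
δ = |180° − 173.35°| = 6.65°
6.65° ≤ 2α = 43.60°  →  valid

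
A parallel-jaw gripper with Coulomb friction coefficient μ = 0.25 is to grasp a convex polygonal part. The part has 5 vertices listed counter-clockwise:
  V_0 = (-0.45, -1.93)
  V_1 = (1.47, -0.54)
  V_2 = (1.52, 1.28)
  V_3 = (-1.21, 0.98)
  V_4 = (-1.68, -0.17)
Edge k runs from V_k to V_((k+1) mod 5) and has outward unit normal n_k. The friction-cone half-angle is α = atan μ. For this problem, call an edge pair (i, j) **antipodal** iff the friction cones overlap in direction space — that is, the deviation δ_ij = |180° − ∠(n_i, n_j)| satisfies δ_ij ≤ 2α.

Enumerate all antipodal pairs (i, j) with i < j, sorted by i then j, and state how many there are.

α = atan 0.25 = 14.04°;  2α = 28.07°
n_0 = (+0.5864, -0.8100)
n_1 = (+0.9996, -0.0275)
n_2 = (-0.1092, +0.9940)
n_3 = (-0.9257, +0.3783)
n_4 = (-0.8197, -0.5728)
  (0,1): δ = 127.48°  ·
  (0,2): δ = 29.63°  ·
  (0,3): δ = 31.87°  ·
  (0,4): δ = 89.05°  ·
  (1,2): δ = 82.16°  ·
  (1,3): δ = 20.66°  ✓
  (1,4): δ = 36.52°  ·
  (2,3): δ = 118.50°  ·
  (2,4): δ = 61.32°  ·
  (3,4): δ = 122.82°  ·
antipodal pairs: 1

count = 1; pairs: (1,3)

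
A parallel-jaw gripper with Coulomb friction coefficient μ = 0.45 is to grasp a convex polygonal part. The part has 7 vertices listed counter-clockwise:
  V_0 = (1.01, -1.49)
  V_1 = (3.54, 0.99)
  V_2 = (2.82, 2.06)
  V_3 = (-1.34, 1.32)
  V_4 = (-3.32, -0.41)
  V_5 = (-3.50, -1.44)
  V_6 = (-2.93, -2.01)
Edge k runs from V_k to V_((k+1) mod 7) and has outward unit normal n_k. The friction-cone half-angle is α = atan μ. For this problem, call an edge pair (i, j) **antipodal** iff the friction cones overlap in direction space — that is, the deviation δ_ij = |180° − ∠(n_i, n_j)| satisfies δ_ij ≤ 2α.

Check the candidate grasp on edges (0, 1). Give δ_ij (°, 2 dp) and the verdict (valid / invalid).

δ = 100.49°, invalid

α = atan 0.45 = 24.23°;  2α = 48.46°
edge 0: e_0 = (+2.53, +2.48);  n_0 = (+0.7000, -0.7141)
edge 1: e_1 = (-0.72, +1.07);  n_1 = (+0.8297, +0.5583)
∠(n_0, n_1) = 79.51°
δ = |180° − 79.51°| = 100.49°
100.49° > 2α = 48.46°  →  invalid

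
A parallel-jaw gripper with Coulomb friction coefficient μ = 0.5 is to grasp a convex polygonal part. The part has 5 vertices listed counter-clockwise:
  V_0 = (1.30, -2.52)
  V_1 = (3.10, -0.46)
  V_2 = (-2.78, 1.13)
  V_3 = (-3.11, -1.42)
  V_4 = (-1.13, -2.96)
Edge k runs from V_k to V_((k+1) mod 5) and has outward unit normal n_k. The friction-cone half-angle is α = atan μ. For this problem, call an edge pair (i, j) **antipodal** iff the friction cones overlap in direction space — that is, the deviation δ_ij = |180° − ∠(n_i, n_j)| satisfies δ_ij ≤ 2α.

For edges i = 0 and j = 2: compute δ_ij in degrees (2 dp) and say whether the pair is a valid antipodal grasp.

α = atan 0.5 = 26.57°;  2α = 53.13°
edge 0: e_0 = (+1.80, +2.06);  n_0 = (+0.7530, -0.6580)
edge 2: e_2 = (-0.33, -2.55);  n_2 = (-0.9917, +0.1283)
∠(n_0, n_2) = 146.23°
δ = |180° − 146.23°| = 33.77°
33.77° ≤ 2α = 53.13°  →  valid

δ = 33.77°, valid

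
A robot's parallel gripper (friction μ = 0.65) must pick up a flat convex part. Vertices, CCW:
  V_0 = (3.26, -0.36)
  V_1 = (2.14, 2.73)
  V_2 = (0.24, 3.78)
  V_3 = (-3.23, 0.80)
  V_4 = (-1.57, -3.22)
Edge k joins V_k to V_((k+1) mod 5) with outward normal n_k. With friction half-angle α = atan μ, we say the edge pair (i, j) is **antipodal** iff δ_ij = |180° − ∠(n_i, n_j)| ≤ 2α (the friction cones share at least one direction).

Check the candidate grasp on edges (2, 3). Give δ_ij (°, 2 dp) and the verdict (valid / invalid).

α = atan 0.65 = 33.02°;  2α = 66.05°
edge 2: e_2 = (-3.47, -2.98);  n_2 = (-0.6515, +0.7586)
edge 3: e_3 = (+1.66, -4.02);  n_3 = (-0.9243, -0.3817)
∠(n_2, n_3) = 71.78°
δ = |180° − 71.78°| = 108.22°
108.22° > 2α = 66.05°  →  invalid

δ = 108.22°, invalid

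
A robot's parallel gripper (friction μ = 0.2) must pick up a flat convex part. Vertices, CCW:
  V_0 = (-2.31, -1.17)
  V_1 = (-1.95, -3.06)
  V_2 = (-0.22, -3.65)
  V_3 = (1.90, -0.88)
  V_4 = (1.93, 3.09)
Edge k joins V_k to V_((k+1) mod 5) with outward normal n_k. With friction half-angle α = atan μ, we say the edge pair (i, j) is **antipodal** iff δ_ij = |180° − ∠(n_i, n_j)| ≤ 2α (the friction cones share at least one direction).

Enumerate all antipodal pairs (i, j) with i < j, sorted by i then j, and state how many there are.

count = 2; pairs: (0,3), (2,4)

α = atan 0.2 = 11.31°;  2α = 22.62°
n_0 = (-0.9823, -0.1871)
n_1 = (-0.3228, -0.9465)
n_2 = (+0.7941, -0.6078)
n_3 = (+1.0000, -0.0076)
n_4 = (-0.7088, +0.7054)
  (0,1): δ = 119.62°  ·
  (0,2): δ = 48.21°  ·
  (0,3): δ = 11.22°  ✓
  (0,4): δ = 124.35°  ·
  (1,2): δ = 108.60°  ·
  (1,3): δ = 71.60°  ·
  (1,4): δ = 63.97°  ·
  (2,3): δ = 143.00°  ·
  (2,4): δ = 7.44°  ✓
  (3,4): δ = 44.43°  ·
antipodal pairs: 2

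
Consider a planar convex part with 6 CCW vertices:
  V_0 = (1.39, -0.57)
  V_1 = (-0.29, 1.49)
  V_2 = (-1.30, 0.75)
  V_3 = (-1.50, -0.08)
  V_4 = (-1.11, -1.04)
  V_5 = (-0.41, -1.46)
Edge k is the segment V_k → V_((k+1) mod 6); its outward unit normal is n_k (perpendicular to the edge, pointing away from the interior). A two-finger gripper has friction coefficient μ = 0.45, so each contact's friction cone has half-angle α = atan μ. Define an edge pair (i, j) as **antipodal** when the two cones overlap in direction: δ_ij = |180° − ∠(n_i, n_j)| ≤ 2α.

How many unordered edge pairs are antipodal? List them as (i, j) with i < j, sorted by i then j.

α = atan 0.45 = 24.23°;  2α = 48.46°
n_0 = (+0.7750, +0.6320)
n_1 = (-0.5910, +0.8067)
n_2 = (-0.9722, +0.2343)
n_3 = (-0.9265, -0.3764)
n_4 = (-0.5145, -0.8575)
n_5 = (+0.4432, -0.8964)
  (0,1): δ = 92.97°  ·
  (0,2): δ = 52.75°  ·
  (0,3): δ = 17.09°  ✓
  (0,4): δ = 19.84°  ✓
  (0,5): δ = 77.11°  ·
  (1,2): δ = 139.78°  ·
  (1,3): δ = 104.12°  ·
  (1,4): δ = 67.19°  ·
  (1,5): δ = 9.92°  ✓
  (2,3): δ = 144.34°  ·
  (2,4): δ = 107.42°  ·
  (2,5): δ = 50.14°  ·
  (3,4): δ = 143.07°  ·
  (3,5): δ = 85.80°  ·
  (4,5): δ = 122.73°  ·
antipodal pairs: 3

count = 3; pairs: (0,3), (0,4), (1,5)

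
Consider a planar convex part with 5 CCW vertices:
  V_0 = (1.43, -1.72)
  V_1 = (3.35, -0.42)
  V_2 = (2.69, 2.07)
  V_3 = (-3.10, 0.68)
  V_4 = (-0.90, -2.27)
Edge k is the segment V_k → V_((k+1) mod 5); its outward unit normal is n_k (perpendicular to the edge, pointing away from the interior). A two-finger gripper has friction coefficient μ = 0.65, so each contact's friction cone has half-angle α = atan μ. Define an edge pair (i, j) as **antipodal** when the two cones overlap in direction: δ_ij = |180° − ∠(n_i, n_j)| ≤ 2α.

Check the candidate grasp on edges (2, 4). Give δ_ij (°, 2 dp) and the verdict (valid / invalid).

δ = 0.22°, valid

α = atan 0.65 = 33.02°;  2α = 66.05°
edge 2: e_2 = (-5.79, -1.39);  n_2 = (-0.2334, +0.9724)
edge 4: e_4 = (+2.33, +0.55);  n_4 = (+0.2297, -0.9733)
∠(n_2, n_4) = 179.78°
δ = |180° − 179.78°| = 0.22°
0.22° ≤ 2α = 66.05°  →  valid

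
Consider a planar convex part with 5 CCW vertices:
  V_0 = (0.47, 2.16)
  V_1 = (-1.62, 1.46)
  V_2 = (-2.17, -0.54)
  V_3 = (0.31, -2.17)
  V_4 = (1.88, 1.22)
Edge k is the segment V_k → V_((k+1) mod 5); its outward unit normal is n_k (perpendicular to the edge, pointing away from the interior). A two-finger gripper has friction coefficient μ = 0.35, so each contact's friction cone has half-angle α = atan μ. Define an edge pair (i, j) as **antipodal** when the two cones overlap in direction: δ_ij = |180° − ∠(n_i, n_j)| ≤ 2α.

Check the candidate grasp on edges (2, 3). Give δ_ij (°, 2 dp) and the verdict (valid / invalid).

δ = 81.53°, invalid

α = atan 0.35 = 19.29°;  2α = 38.58°
edge 2: e_2 = (+2.48, -1.63);  n_2 = (-0.5492, -0.8357)
edge 3: e_3 = (+1.57, +3.39);  n_3 = (+0.9074, -0.4202)
∠(n_2, n_3) = 98.47°
δ = |180° − 98.47°| = 81.53°
81.53° > 2α = 38.58°  →  invalid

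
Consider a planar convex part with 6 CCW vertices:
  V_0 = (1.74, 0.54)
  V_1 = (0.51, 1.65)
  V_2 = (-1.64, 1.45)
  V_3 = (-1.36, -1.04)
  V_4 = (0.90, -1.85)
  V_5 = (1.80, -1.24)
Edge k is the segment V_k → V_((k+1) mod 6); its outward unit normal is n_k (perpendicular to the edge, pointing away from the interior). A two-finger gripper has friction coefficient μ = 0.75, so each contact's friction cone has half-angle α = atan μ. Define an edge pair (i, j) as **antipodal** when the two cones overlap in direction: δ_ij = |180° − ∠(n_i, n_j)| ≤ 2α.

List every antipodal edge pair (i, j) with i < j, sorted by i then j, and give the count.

count = 7; pairs: (0,2), (0,3), (1,3), (1,4), (2,4), (2,5), (3,5)

α = atan 0.75 = 36.87°;  2α = 73.74°
n_0 = (+0.6700, +0.7424)
n_1 = (-0.0926, +0.9957)
n_2 = (-0.9937, -0.1117)
n_3 = (-0.3374, -0.9414)
n_4 = (+0.5611, -0.8278)
n_5 = (+0.9994, +0.0337)
  (0,1): δ = 132.62°  ·
  (0,2): δ = 41.52°  ✓
  (0,3): δ = 22.35°  ✓
  (0,4): δ = 76.19°  ·
  (0,5): δ = 133.99°  ·
  (1,2): δ = 88.90°  ·
  (1,3): δ = 25.03°  ✓
  (1,4): δ = 28.81°  ✓
  (1,5): δ = 86.62°  ·
  (2,3): δ = 116.13°  ·
  (2,4): δ = 62.29°  ✓
  (2,5): δ = 4.49°  ✓
  (3,4): δ = 126.15°  ·
  (3,5): δ = 68.35°  ✓
  (4,5): δ = 122.20°  ·
antipodal pairs: 7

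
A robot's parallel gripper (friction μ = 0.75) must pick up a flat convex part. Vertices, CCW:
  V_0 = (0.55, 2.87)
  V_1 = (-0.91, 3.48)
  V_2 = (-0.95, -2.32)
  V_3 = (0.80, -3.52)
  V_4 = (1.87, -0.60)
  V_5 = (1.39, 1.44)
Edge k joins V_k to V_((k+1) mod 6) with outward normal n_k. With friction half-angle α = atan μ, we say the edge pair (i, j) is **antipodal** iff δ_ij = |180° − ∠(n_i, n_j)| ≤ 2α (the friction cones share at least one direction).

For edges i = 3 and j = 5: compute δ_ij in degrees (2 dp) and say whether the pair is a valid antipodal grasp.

α = atan 0.75 = 36.87°;  2α = 73.74°
edge 3: e_3 = (+1.07, +2.92);  n_3 = (+0.9389, -0.3441)
edge 5: e_5 = (-0.84, +1.43);  n_5 = (+0.8622, +0.5065)
∠(n_3, n_5) = 50.56°
δ = |180° − 50.56°| = 129.44°
129.44° > 2α = 73.74°  →  invalid

δ = 129.44°, invalid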